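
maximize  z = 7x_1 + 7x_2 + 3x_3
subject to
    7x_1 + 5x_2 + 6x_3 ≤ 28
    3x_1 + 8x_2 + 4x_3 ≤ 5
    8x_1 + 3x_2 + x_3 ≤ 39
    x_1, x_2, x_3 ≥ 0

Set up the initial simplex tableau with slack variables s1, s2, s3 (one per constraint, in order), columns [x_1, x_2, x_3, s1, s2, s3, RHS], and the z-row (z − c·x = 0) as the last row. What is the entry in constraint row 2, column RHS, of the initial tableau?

5

The RHS of constraint 2 is b_2 = 5.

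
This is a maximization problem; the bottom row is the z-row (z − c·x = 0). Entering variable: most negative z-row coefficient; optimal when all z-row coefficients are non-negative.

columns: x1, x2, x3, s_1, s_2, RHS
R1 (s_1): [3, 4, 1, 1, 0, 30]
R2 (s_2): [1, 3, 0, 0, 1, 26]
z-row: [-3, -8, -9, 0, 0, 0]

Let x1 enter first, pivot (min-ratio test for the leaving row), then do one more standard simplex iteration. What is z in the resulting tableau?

Ratio test on column x1 — row 1: 30/3 = 10; row 2: 26/1 = 26. Minimum is 10 at row 1 (s_1 leaves); pivot element 3.
Pivot on row 1; the z-row RHS becomes 0 − (-3)·10 = 30.
Next entering variable (most negative z-row entry -8): x3.
Ratio test on column x3 — row 1: 10/(1/3) = 30; row 2: entry -1/3 ≤ 0. Minimum is 30 at row 1 (x1 leaves); pivot element 1/3.
After the second pivot the z-row RHS is 30 − (-8)·30 = 270.

270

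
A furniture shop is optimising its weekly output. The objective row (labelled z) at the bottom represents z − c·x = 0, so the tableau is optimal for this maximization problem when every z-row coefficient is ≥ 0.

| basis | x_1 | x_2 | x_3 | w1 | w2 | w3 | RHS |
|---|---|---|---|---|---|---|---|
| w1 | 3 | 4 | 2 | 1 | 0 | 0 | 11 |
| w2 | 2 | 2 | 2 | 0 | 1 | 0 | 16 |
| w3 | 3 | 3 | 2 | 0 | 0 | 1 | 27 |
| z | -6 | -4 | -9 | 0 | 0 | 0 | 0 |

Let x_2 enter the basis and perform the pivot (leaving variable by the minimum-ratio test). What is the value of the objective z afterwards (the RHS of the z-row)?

11

Ratio test on column x_2 — row 1: 11/4 = 11/4; row 2: 16/2 = 8; row 3: 27/3 = 9. Minimum is 11/4 at row 1 (w1 leaves); pivot element 4.
Pivot on row 1; the z-row RHS becomes 0 − (-4)·(11/4) = 11.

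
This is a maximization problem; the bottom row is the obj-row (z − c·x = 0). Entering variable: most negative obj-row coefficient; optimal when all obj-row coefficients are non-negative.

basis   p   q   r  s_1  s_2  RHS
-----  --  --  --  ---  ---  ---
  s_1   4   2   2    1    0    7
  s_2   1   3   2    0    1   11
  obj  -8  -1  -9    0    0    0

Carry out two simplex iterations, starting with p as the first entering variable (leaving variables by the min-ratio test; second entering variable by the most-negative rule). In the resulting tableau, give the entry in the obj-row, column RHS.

Ratio test on column p — row 1: 7/4 = 7/4; row 2: 11/1 = 11. Minimum is 7/4 at row 1 (s_1 leaves); pivot element 4.
Divide row 1 by 4; eliminate column p from the other rows.
Second iteration: most negative obj-row entry is -5 in column r, so r enters.
Ratio test on column r — row 1: (7/4)/(1/2) = 7/2; row 2: (37/4)/(3/2) = 37/6. Minimum is 7/2 at row 1 (p leaves); pivot element 1/2.
Divide row 1 by 1/2; eliminate column r from the other rows.
After both pivots, the entry at the obj-row, column RHS is 63/2.

63/2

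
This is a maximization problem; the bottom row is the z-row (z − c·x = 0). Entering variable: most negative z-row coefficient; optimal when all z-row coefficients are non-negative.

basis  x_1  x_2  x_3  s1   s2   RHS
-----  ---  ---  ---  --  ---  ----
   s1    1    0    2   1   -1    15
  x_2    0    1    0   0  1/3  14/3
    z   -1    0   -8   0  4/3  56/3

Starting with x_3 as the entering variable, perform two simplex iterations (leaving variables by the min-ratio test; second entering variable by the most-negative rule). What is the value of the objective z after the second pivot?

116

Ratio test on column x_3 — row 1: 15/2 = 15/2; row 2: entry 0 ≤ 0. Minimum is 15/2 at row 1 (s1 leaves); pivot element 2.
Pivot on row 1; the z-row RHS becomes 56/3 − (-8)·(15/2) = 236/3.
Next entering variable (most negative z-row entry -8/3): s2.
Ratio test on column s2 — row 1: entry -1/2 ≤ 0; row 2: (14/3)/(1/3) = 14. Minimum is 14 at row 2 (x_2 leaves); pivot element 1/3.
After the second pivot the z-row RHS is 236/3 − (-8/3)·14 = 116.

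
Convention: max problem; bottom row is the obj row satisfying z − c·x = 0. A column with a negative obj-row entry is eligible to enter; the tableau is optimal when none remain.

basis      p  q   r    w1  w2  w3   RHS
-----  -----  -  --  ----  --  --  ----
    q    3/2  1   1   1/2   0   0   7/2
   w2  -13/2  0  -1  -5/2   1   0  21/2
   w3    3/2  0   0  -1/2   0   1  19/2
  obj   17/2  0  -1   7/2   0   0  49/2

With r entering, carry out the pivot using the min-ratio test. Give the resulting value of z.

Ratio test on column r — row 1: (7/2)/1 = 7/2; row 2: entry -1 ≤ 0; row 3: entry 0 ≤ 0. Minimum is 7/2 at row 1 (q leaves); pivot element 1.
Pivot on row 1; the obj-row RHS becomes 49/2 − (-1)·(7/2) = 28.

28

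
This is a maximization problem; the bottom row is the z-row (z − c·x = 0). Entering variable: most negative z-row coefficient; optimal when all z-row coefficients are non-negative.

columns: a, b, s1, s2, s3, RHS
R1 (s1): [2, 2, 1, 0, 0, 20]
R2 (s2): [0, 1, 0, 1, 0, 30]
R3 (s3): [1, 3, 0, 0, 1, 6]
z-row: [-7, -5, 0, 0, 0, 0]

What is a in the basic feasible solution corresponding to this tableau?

0

a is not in the basis, so in the current basic feasible solution a = 0.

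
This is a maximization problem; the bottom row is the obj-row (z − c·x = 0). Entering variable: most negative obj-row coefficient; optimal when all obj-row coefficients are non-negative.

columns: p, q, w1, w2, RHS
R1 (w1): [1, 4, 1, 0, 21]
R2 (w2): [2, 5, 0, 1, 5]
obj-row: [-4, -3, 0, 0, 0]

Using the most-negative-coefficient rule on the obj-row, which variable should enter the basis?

p

Negative obj-row entries: p: -4, q: -3.
The most negative is -4 in column p, so p enters.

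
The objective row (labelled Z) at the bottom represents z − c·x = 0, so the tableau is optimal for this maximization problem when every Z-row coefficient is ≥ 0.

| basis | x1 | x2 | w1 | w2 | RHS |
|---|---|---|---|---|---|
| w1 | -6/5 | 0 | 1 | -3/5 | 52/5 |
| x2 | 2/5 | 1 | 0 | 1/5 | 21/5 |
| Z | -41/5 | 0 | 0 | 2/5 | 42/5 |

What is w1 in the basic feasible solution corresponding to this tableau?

w1 is basic (row 1); its value is the RHS of that row, 52/5.

52/5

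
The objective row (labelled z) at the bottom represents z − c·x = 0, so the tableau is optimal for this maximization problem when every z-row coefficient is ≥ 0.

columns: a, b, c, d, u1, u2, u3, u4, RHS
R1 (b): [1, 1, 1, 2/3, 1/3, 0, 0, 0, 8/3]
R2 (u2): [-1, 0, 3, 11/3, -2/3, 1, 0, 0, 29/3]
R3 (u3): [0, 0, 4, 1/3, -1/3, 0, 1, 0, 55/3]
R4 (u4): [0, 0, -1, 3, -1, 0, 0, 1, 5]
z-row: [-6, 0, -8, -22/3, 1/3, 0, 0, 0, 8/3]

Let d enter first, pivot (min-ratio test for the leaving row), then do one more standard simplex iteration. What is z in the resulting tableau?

Ratio test on column d — row 1: (8/3)/(2/3) = 4; row 2: (29/3)/(11/3) = 29/11; row 3: (55/3)/(1/3) = 55; row 4: 5/3 = 5/3. Minimum is 5/3 at row 4 (u4 leaves); pivot element 3.
Pivot on row 4; the z-row RHS becomes 8/3 − (-22/3)·(5/3) = 134/9.
Next entering variable (most negative z-row entry -94/9): c.
Ratio test on column c — row 1: (14/9)/(11/9) = 14/11; row 2: (32/9)/(38/9) = 16/19; row 3: (160/9)/(37/9) = 160/37; row 4: entry -1/3 ≤ 0. Minimum is 16/19 at row 2 (u2 leaves); pivot element 38/9.
After the second pivot the z-row RHS is 134/9 − (-94/9)·(16/19) = 450/19.

450/19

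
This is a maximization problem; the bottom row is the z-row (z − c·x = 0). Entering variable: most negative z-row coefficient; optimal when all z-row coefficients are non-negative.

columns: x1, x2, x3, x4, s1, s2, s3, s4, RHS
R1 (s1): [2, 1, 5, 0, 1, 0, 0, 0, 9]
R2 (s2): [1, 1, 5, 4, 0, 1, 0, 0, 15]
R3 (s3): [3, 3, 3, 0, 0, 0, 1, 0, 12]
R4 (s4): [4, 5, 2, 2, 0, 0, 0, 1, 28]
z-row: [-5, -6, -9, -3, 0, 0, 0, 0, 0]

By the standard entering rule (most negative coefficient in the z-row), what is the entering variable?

Negative z-row entries: x1: -5, x2: -6, x3: -9, x4: -3.
The most negative is -9 in column x3, so x3 enters.

x3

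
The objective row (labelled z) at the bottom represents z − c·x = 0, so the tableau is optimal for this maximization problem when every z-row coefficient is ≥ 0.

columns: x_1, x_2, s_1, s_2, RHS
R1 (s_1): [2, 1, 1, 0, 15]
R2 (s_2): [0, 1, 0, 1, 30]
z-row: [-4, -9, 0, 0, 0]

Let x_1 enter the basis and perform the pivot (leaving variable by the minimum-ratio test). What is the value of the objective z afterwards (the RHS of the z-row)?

30

Ratio test on column x_1 — row 1: 15/2 = 15/2; row 2: entry 0 ≤ 0. Minimum is 15/2 at row 1 (s_1 leaves); pivot element 2.
Pivot on row 1; the z-row RHS becomes 0 − (-4)·(15/2) = 30.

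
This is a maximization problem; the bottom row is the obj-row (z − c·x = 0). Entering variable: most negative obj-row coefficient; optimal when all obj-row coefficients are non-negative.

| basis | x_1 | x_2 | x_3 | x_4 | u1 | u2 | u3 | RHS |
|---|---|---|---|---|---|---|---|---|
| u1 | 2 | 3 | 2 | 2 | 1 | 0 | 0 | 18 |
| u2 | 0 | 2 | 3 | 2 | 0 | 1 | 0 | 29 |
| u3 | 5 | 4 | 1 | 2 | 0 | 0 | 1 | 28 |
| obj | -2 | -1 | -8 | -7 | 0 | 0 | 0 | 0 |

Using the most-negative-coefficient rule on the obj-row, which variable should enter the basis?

Negative obj-row entries: x_1: -2, x_2: -1, x_3: -8, x_4: -7.
The most negative is -8 in column x_3, so x_3 enters.

x_3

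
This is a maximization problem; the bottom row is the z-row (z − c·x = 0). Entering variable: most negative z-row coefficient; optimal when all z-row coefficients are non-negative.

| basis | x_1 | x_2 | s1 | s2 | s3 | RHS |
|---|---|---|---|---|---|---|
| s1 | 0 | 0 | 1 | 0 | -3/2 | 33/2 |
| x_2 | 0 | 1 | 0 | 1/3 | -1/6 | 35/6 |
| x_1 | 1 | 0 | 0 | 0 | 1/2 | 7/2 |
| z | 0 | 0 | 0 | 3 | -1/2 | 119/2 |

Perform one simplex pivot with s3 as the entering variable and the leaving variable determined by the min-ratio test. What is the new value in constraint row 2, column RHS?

Ratio test on column s3 — row 1: entry -3/2 ≤ 0; row 2: entry -1/6 ≤ 0; row 3: (7/2)/(1/2) = 7. Minimum is 7 at row 3 (x_1 leaves); pivot element 1/2.
Divide row 3 by 1/2; eliminate column s3 from the other rows.
Row 2 update in column RHS: 35/6 − (-1/6)·7 = 7.

7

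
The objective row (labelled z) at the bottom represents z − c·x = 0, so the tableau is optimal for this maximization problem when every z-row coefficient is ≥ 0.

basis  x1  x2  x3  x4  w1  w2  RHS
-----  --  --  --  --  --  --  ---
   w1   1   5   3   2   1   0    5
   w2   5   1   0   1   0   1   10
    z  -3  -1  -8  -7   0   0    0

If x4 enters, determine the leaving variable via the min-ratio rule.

Column x4 entries and ratios — w1: 5/2 = 5/2; w2: 10/1 = 10.
Smallest ratio is 5/2 in the row of w1, so w1 leaves.

w1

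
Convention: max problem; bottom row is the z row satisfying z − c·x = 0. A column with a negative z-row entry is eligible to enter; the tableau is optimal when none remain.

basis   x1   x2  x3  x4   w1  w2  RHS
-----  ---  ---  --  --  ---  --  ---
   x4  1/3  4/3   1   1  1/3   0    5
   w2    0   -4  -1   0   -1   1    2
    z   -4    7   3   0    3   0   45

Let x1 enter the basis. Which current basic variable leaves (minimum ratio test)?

x4

Column x1 entries and ratios — x4: 5/(1/3) = 15; w2: 0 ≤ 0, skip.
Smallest ratio is 15 in the row of x4, so x4 leaves.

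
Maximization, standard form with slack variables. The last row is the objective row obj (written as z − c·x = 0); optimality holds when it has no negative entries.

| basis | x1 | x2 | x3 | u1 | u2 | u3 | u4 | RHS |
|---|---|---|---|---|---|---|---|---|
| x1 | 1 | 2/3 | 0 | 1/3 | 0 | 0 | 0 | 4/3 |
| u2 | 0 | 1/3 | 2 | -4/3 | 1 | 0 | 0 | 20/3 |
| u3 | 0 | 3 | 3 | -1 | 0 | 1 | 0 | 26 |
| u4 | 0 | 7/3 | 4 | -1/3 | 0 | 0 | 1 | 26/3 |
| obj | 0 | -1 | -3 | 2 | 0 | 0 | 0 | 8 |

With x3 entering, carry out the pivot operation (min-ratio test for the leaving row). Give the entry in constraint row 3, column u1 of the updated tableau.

-3/4

Ratio test on column x3 — row 1: entry 0 ≤ 0; row 2: (20/3)/2 = 10/3; row 3: 26/3 = 26/3; row 4: (26/3)/4 = 13/6. Minimum is 13/6 at row 4 (u4 leaves); pivot element 4.
Divide row 4 by 4; eliminate column x3 from the other rows.
Row 3 update in column u1: -1 − 3·(-1/12) = -3/4.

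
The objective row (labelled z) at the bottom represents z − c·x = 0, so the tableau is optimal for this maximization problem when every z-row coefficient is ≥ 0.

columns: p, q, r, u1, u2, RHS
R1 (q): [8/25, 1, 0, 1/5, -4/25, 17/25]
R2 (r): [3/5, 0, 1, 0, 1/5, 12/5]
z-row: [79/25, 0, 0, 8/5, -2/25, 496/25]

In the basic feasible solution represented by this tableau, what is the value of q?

q is basic (row 1); its value is the RHS of that row, 17/25.

17/25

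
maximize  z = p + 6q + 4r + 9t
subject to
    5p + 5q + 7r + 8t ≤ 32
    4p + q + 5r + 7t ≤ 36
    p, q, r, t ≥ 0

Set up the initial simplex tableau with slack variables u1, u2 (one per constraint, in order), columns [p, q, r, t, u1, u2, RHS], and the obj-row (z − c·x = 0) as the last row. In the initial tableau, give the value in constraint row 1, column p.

5

Constraint 1 has coefficient 5 on p.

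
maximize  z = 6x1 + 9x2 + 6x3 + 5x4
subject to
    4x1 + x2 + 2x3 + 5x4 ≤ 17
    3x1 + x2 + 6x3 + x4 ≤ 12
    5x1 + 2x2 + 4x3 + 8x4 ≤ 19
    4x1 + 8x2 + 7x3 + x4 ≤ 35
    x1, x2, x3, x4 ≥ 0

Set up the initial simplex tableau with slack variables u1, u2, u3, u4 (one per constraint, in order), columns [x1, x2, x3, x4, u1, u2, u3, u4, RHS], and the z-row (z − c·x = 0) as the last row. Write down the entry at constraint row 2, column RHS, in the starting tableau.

The RHS of constraint 2 is b_2 = 12.

12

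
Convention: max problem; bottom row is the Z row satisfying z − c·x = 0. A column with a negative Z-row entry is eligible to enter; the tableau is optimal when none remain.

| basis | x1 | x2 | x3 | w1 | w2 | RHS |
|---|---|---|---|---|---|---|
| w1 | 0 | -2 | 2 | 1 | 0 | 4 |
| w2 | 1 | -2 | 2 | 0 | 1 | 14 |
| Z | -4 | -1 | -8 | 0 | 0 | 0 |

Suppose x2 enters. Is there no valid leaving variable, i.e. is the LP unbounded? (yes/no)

yes

Every constraint-row entry in column x2 is ≤ 0, so increasing x2 is unbounded.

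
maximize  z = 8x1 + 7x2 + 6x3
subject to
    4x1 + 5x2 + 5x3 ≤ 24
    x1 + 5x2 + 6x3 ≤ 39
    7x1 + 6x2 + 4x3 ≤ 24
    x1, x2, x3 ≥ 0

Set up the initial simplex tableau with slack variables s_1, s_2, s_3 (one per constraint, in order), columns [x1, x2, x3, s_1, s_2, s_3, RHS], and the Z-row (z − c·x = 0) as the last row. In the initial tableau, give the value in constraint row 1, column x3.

Constraint 1 has coefficient 5 on x3.

5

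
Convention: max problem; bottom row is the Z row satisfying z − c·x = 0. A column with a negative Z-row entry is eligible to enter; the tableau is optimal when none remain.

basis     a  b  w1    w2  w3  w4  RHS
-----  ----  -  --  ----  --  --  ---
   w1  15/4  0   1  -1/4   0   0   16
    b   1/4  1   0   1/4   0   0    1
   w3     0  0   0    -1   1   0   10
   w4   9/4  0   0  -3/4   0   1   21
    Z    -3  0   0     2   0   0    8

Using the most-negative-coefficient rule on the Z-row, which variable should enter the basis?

Negative Z-row entries: a: -3.
The most negative is -3 in column a, so a enters.

a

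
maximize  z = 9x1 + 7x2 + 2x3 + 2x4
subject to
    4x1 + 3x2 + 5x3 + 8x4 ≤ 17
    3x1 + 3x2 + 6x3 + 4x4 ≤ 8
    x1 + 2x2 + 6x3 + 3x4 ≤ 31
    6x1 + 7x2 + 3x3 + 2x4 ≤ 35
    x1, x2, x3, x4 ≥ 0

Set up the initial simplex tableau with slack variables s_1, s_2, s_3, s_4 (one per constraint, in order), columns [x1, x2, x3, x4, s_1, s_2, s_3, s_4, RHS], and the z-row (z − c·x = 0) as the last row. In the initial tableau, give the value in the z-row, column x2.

-7

The z-row carries the negated objective coefficients: the x2 entry is -7.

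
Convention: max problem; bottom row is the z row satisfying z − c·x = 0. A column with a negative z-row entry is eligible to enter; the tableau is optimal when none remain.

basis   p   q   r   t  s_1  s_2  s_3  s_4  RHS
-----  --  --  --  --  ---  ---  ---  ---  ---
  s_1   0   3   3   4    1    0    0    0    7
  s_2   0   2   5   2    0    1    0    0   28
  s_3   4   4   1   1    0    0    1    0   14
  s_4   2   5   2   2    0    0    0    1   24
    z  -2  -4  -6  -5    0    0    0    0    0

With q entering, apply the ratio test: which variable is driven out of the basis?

Column q entries and ratios — s_1: 7/3 = 7/3; s_2: 28/2 = 14; s_3: 14/4 = 7/2; s_4: 24/5 = 24/5.
Smallest ratio is 7/3 in the row of s_1, so s_1 leaves.

s_1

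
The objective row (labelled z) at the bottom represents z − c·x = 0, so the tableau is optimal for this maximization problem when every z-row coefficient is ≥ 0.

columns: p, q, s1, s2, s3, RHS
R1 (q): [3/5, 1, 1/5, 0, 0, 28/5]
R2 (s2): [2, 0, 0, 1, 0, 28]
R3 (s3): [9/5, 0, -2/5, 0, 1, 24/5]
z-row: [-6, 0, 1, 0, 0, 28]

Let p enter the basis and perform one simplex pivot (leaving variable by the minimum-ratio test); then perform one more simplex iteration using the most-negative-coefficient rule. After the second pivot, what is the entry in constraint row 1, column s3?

Ratio test on column p — row 1: (28/5)/(3/5) = 28/3; row 2: 28/2 = 14; row 3: (24/5)/(9/5) = 8/3. Minimum is 8/3 at row 3 (s3 leaves); pivot element 9/5.
Divide row 3 by 9/5; eliminate column p from the other rows.
Second iteration: most negative z-row entry is -1/3 in column s1, so s1 enters.
Ratio test on column s1 — row 1: 4/(1/3) = 12; row 2: (68/3)/(4/9) = 51; row 3: entry -2/9 ≤ 0. Minimum is 12 at row 1 (q leaves); pivot element 1/3.
Divide row 1 by 1/3; eliminate column s1 from the other rows.
After both pivots, the entry at constraint row 1, column s3 is -1.

-1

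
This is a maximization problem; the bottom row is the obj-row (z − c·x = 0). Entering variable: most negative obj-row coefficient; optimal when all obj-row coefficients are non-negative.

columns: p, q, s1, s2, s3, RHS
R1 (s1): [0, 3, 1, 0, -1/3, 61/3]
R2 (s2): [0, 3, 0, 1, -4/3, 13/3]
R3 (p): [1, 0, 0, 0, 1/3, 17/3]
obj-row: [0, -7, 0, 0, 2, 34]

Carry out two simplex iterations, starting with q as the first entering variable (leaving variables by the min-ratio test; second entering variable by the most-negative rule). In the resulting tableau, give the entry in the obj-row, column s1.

10/9

Ratio test on column q — row 1: (61/3)/3 = 61/9; row 2: (13/3)/3 = 13/9; row 3: entry 0 ≤ 0. Minimum is 13/9 at row 2 (s2 leaves); pivot element 3.
Divide row 2 by 3; eliminate column q from the other rows.
Second iteration: most negative obj-row entry is -10/9 in column s3, so s3 enters.
Ratio test on column s3 — row 1: 16/1 = 16; row 2: entry -4/9 ≤ 0; row 3: (17/3)/(1/3) = 17. Minimum is 16 at row 1 (s1 leaves); pivot element 1.
Divide row 1 by 1; eliminate column s3 from the other rows.
After both pivots, the entry at the obj-row, column s1 is 10/9.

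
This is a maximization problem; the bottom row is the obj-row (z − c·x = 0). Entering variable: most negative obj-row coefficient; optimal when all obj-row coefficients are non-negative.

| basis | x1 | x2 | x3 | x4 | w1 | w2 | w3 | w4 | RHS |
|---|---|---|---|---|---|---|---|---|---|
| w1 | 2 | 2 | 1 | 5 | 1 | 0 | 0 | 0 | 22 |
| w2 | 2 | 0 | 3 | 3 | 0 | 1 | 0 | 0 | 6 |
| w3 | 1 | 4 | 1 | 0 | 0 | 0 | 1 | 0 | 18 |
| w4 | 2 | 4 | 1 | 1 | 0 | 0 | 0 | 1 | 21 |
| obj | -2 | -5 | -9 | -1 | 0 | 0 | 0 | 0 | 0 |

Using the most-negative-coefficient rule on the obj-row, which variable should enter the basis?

Negative obj-row entries: x1: -2, x2: -5, x3: -9, x4: -1.
The most negative is -9 in column x3, so x3 enters.

x3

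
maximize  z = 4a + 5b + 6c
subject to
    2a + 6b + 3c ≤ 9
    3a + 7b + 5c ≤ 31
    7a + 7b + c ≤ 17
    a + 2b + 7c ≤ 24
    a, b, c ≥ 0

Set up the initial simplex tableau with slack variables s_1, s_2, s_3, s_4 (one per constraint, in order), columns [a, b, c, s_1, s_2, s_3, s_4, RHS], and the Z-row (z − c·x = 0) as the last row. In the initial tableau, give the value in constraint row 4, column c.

7

Constraint 4 has coefficient 7 on c.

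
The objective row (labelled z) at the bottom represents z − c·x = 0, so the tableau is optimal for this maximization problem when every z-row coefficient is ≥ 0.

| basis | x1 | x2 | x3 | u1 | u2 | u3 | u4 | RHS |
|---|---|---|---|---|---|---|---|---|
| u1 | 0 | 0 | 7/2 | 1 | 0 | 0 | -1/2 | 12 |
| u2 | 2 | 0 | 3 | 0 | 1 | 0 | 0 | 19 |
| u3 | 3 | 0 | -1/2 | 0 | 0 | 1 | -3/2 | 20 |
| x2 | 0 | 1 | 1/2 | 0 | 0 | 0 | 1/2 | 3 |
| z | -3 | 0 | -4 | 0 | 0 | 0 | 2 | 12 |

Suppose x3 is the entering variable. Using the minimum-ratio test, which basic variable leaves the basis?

u1

Column x3 entries and ratios — u1: 12/(7/2) = 24/7; u2: 19/3 = 19/3; u3: -1/2 ≤ 0, skip; x2: 3/(1/2) = 6.
Smallest ratio is 24/7 in the row of u1, so u1 leaves.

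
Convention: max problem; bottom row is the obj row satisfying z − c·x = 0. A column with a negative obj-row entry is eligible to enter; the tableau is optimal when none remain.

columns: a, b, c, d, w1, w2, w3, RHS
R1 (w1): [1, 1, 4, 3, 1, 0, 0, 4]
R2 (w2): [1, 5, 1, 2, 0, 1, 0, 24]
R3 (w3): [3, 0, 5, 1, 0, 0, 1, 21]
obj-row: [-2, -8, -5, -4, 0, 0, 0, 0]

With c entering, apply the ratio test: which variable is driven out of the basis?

Column c entries and ratios — w1: 4/4 = 1; w2: 24/1 = 24; w3: 21/5 = 21/5.
Smallest ratio is 1 in the row of w1, so w1 leaves.

w1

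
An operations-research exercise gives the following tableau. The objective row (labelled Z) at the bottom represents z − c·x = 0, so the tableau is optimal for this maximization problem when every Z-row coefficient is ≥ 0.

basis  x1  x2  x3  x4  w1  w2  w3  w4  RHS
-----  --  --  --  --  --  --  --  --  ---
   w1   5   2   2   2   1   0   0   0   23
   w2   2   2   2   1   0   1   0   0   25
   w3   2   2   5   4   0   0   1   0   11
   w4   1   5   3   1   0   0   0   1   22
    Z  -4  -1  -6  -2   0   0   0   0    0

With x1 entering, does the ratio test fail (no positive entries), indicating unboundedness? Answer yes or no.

no

Column x1 has positive entries in row(s) 1, 2, 3, 4, so the ratio test bounds it — not unbounded.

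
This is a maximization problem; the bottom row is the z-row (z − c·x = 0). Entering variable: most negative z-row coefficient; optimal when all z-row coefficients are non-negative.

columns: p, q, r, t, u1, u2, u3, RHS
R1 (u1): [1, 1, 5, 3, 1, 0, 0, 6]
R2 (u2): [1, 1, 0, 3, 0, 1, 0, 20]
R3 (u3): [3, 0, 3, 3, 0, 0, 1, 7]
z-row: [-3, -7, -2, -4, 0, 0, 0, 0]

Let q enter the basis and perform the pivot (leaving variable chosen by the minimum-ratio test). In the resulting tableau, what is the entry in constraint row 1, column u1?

1

Ratio test on column q — row 1: 6/1 = 6; row 2: 20/1 = 20; row 3: entry 0 ≤ 0. Minimum is 6 at row 1 (u1 leaves); pivot element 1.
Divide row 1 by 1; eliminate column q from the other rows.
In the new row 1, the u1 entry is the old entry divided by the pivot: 1/1 = 1.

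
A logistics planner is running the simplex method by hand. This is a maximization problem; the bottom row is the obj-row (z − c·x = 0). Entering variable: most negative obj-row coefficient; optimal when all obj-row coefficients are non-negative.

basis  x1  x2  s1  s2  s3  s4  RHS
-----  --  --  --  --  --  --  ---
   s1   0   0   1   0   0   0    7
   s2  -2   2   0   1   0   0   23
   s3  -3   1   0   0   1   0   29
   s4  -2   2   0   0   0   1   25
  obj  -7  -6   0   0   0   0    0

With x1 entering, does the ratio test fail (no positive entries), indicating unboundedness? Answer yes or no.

yes

Every constraint-row entry in column x1 is ≤ 0, so increasing x1 is unbounded.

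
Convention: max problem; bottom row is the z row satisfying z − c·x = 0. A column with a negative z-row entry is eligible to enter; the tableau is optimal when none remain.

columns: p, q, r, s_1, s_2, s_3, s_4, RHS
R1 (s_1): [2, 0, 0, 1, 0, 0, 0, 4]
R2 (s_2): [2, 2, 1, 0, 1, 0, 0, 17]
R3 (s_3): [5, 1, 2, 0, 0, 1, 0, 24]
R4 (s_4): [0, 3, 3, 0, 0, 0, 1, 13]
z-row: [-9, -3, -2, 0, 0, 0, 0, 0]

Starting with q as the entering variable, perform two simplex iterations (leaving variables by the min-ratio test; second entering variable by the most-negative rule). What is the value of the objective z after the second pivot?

31

Ratio test on column q — row 1: entry 0 ≤ 0; row 2: 17/2 = 17/2; row 3: 24/1 = 24; row 4: 13/3 = 13/3. Minimum is 13/3 at row 4 (s_4 leaves); pivot element 3.
Pivot on row 4; the z-row RHS becomes 0 − (-3)·(13/3) = 13.
Next entering variable (most negative z-row entry -9): p.
Ratio test on column p — row 1: 4/2 = 2; row 2: (25/3)/2 = 25/6; row 3: (59/3)/5 = 59/15; row 4: entry 0 ≤ 0. Minimum is 2 at row 1 (s_1 leaves); pivot element 2.
After the second pivot the z-row RHS is 13 − (-9)·2 = 31.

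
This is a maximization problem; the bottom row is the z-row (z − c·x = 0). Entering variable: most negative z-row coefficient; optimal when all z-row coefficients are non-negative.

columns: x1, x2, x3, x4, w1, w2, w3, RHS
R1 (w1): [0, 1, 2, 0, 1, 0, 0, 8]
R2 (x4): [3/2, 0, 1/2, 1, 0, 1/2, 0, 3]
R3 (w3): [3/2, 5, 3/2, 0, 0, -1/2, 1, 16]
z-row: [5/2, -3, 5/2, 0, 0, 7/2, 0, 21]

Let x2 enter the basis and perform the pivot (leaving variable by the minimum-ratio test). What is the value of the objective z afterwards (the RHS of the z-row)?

Ratio test on column x2 — row 1: 8/1 = 8; row 2: entry 0 ≤ 0; row 3: 16/5 = 16/5. Minimum is 16/5 at row 3 (w3 leaves); pivot element 5.
Pivot on row 3; the z-row RHS becomes 21 − (-3)·(16/5) = 153/5.

153/5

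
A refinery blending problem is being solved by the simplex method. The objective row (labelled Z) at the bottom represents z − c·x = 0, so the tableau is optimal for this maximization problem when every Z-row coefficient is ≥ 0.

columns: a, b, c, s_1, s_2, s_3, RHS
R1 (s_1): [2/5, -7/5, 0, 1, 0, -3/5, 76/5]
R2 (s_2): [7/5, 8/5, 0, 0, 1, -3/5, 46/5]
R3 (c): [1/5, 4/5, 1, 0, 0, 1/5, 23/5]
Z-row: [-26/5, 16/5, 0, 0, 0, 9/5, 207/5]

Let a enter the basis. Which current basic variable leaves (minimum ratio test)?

Column a entries and ratios — s_1: (76/5)/(2/5) = 38; s_2: (46/5)/(7/5) = 46/7; c: (23/5)/(1/5) = 23.
Smallest ratio is 46/7 in the row of s_2, so s_2 leaves.

s_2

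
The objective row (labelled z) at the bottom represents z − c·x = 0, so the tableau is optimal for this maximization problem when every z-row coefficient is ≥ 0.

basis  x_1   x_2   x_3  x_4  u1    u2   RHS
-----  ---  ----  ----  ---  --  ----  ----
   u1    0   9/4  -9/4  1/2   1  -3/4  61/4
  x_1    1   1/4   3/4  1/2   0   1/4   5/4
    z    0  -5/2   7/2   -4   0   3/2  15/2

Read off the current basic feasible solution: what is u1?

u1 is basic (row 1); its value is the RHS of that row, 61/4.

61/4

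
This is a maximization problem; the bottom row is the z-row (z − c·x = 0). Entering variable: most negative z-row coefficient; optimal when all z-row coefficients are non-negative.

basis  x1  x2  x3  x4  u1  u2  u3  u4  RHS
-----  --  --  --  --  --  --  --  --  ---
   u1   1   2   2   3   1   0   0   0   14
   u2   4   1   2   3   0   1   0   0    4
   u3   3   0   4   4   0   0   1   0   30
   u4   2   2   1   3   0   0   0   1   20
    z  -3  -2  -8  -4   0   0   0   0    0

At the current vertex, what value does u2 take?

4

u2 is basic (row 2); its value is the RHS of that row, 4.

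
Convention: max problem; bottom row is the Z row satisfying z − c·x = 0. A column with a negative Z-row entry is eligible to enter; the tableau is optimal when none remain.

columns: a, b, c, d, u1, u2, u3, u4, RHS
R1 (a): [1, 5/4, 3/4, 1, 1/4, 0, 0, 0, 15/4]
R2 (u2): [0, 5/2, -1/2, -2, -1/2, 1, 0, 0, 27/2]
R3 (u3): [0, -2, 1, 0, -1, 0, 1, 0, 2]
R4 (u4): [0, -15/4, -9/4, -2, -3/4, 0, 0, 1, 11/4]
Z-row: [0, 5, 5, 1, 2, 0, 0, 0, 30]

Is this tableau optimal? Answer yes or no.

yes

Every Z-row coefficient is ≥ 0, so the tableau is optimal.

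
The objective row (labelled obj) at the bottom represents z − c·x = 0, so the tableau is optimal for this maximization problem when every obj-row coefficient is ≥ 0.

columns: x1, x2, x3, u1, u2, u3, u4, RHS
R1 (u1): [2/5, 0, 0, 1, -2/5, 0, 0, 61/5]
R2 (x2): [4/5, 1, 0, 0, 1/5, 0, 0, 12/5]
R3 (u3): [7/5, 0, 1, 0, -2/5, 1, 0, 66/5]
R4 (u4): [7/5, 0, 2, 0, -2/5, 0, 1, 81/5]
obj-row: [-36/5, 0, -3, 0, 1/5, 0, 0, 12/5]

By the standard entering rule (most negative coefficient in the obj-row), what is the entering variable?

x1

Negative obj-row entries: x1: -36/5, x3: -3.
The most negative is -36/5 in column x1, so x1 enters.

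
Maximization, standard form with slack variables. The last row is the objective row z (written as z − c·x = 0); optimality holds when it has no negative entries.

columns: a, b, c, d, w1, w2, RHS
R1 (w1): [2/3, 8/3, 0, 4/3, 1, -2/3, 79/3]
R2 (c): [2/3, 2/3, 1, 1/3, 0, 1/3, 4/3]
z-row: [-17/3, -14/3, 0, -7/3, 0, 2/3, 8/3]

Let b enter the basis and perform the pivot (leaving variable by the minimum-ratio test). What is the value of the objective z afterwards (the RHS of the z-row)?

Ratio test on column b — row 1: (79/3)/(8/3) = 79/8; row 2: (4/3)/(2/3) = 2. Minimum is 2 at row 2 (c leaves); pivot element 2/3.
Pivot on row 2; the z-row RHS becomes 8/3 − (-14/3)·2 = 12.

12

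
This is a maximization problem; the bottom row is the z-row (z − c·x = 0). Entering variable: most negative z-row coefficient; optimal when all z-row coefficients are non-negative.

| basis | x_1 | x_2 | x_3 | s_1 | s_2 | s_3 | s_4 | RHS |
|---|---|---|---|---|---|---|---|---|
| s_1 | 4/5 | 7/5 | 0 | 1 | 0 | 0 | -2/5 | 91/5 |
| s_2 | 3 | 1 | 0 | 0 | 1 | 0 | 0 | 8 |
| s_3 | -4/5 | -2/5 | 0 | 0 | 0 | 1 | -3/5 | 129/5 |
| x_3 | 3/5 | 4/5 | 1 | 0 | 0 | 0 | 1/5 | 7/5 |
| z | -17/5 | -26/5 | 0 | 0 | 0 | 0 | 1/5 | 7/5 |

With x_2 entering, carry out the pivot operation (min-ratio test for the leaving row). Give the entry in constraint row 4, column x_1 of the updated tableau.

Ratio test on column x_2 — row 1: (91/5)/(7/5) = 13; row 2: 8/1 = 8; row 3: entry -2/5 ≤ 0; row 4: (7/5)/(4/5) = 7/4. Minimum is 7/4 at row 4 (x_3 leaves); pivot element 4/5.
Divide row 4 by 4/5; eliminate column x_2 from the other rows.
In the new row 4, the x_1 entry is the old entry divided by the pivot: (3/5)/(4/5) = 3/4.

3/4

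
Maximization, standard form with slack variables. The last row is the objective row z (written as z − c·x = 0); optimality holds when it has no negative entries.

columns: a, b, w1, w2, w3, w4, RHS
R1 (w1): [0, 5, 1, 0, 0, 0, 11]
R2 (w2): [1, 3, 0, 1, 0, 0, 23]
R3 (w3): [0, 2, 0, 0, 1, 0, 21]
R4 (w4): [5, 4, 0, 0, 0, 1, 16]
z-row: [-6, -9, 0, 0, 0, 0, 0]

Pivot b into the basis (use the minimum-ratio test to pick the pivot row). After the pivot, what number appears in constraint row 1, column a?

0

Ratio test on column b — row 1: 11/5 = 11/5; row 2: 23/3 = 23/3; row 3: 21/2 = 21/2; row 4: 16/4 = 4. Minimum is 11/5 at row 1 (w1 leaves); pivot element 5.
Divide row 1 by 5; eliminate column b from the other rows.
In the new row 1, the a entry is the old entry divided by the pivot: 0/5 = 0.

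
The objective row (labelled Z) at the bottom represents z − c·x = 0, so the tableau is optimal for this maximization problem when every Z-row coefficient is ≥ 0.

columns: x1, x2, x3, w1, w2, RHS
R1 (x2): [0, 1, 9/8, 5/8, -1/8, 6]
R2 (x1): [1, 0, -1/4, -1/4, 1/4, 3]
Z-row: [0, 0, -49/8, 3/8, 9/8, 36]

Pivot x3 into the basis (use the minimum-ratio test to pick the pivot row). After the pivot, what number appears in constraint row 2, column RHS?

Ratio test on column x3 — row 1: 6/(9/8) = 16/3; row 2: entry -1/4 ≤ 0. Minimum is 16/3 at row 1 (x2 leaves); pivot element 9/8.
Divide row 1 by 9/8; eliminate column x3 from the other rows.
Row 2 update in column RHS: 3 − (-1/4)·(16/3) = 13/3.

13/3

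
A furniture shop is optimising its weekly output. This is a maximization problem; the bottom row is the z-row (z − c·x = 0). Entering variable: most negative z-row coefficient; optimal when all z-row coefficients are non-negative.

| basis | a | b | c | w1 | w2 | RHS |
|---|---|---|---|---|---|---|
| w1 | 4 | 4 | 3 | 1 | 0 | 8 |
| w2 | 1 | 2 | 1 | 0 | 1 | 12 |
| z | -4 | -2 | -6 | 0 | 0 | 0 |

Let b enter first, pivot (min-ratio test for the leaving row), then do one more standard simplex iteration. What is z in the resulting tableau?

Ratio test on column b — row 1: 8/4 = 2; row 2: 12/2 = 6. Minimum is 2 at row 1 (w1 leaves); pivot element 4.
Pivot on row 1; the z-row RHS becomes 0 − (-2)·2 = 4.
Next entering variable (most negative z-row entry -9/2): c.
Ratio test on column c — row 1: 2/(3/4) = 8/3; row 2: entry -1/2 ≤ 0. Minimum is 8/3 at row 1 (b leaves); pivot element 3/4.
After the second pivot the z-row RHS is 4 − (-9/2)·(8/3) = 16.

16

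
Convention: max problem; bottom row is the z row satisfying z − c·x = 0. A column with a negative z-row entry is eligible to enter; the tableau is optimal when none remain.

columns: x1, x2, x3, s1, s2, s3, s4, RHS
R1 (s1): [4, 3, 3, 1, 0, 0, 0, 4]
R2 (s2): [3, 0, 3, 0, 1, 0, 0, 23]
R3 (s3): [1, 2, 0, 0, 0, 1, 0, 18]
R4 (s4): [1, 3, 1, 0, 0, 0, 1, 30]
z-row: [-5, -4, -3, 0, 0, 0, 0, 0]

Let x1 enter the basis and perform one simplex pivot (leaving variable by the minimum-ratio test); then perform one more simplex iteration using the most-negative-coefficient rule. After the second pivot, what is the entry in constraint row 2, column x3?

3

Ratio test on column x1 — row 1: 4/4 = 1; row 2: 23/3 = 23/3; row 3: 18/1 = 18; row 4: 30/1 = 30. Minimum is 1 at row 1 (s1 leaves); pivot element 4.
Divide row 1 by 4; eliminate column x1 from the other rows.
Second iteration: most negative z-row entry is -1/4 in column x2, so x2 enters.
Ratio test on column x2 — row 1: 1/(3/4) = 4/3; row 2: entry -9/4 ≤ 0; row 3: 17/(5/4) = 68/5; row 4: 29/(9/4) = 116/9. Minimum is 4/3 at row 1 (x1 leaves); pivot element 3/4.
Divide row 1 by 3/4; eliminate column x2 from the other rows.
After both pivots, the entry at constraint row 2, column x3 is 3.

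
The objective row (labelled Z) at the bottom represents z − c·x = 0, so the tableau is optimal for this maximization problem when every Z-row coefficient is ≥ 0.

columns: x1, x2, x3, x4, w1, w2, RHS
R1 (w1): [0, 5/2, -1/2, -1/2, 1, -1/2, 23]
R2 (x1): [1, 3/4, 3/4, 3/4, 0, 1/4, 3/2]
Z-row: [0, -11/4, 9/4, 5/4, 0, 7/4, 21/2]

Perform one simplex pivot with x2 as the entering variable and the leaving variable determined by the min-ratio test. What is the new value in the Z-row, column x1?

11/3

Ratio test on column x2 — row 1: 23/(5/2) = 46/5; row 2: (3/2)/(3/4) = 2. Minimum is 2 at row 2 (x1 leaves); pivot element 3/4.
Divide row 2 by 3/4; eliminate column x2 from the other rows.
Z-row update in column x1: 0 − (-11/4)·(4/3) = 11/3.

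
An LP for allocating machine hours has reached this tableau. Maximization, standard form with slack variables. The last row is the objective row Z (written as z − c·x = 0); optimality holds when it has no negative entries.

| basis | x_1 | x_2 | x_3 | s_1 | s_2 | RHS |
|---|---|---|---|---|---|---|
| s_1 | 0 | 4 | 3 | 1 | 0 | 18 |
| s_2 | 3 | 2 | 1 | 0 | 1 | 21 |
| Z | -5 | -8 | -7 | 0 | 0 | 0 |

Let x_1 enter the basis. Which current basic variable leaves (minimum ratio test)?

Column x_1 entries and ratios — s_1: 0 ≤ 0, skip; s_2: 21/3 = 7.
Smallest ratio is 7 in the row of s_2, so s_2 leaves.

s_2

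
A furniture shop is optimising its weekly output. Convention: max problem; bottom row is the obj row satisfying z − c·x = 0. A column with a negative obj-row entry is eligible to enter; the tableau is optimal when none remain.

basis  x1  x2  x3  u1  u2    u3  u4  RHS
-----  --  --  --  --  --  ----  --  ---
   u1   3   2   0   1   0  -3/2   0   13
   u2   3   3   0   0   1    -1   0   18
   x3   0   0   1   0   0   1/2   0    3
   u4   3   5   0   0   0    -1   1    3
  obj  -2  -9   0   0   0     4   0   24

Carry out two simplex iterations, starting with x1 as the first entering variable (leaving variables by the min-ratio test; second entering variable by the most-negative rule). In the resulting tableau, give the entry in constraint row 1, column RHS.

Ratio test on column x1 — row 1: 13/3 = 13/3; row 2: 18/3 = 6; row 3: entry 0 ≤ 0; row 4: 3/3 = 1. Minimum is 1 at row 4 (u4 leaves); pivot element 3.
Divide row 4 by 3; eliminate column x1 from the other rows.
Second iteration: most negative obj-row entry is -17/3 in column x2, so x2 enters.
Ratio test on column x2 — row 1: entry -3 ≤ 0; row 2: entry -2 ≤ 0; row 3: entry 0 ≤ 0; row 4: 1/(5/3) = 3/5. Minimum is 3/5 at row 4 (x1 leaves); pivot element 5/3.
Divide row 4 by 5/3; eliminate column x2 from the other rows.
After both pivots, the entry at constraint row 1, column RHS is 59/5.

59/5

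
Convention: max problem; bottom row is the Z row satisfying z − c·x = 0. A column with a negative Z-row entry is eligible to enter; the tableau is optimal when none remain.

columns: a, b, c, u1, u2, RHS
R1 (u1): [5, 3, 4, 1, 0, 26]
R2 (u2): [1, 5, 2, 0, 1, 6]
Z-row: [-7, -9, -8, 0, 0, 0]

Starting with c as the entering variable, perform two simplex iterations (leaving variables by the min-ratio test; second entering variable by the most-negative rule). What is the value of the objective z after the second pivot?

38

Ratio test on column c — row 1: 26/4 = 13/2; row 2: 6/2 = 3. Minimum is 3 at row 2 (u2 leaves); pivot element 2.
Pivot on row 2; the Z-row RHS becomes 0 − (-8)·3 = 24.
Next entering variable (most negative Z-row entry -3): a.
Ratio test on column a — row 1: 14/3 = 14/3; row 2: 3/(1/2) = 6. Minimum is 14/3 at row 1 (u1 leaves); pivot element 3.
After the second pivot the Z-row RHS is 24 − (-3)·(14/3) = 38.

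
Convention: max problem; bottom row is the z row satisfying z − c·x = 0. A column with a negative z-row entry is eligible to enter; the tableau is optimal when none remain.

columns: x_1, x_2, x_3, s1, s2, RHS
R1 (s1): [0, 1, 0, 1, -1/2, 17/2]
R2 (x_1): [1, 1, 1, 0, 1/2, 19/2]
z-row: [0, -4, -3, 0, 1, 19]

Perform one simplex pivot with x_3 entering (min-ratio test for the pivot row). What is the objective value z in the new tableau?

Ratio test on column x_3 — row 1: entry 0 ≤ 0; row 2: (19/2)/1 = 19/2. Minimum is 19/2 at row 2 (x_1 leaves); pivot element 1.
Pivot on row 2; the z-row RHS becomes 19 − (-3)·(19/2) = 95/2.

95/2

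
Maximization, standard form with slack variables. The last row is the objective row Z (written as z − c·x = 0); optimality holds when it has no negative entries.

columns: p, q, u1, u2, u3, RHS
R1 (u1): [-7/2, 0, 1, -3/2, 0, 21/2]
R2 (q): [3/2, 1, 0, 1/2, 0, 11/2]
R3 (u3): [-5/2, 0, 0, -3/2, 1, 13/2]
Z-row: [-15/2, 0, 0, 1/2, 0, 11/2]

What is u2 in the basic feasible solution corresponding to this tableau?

u2 is not in the basis, so in the current basic feasible solution u2 = 0.

0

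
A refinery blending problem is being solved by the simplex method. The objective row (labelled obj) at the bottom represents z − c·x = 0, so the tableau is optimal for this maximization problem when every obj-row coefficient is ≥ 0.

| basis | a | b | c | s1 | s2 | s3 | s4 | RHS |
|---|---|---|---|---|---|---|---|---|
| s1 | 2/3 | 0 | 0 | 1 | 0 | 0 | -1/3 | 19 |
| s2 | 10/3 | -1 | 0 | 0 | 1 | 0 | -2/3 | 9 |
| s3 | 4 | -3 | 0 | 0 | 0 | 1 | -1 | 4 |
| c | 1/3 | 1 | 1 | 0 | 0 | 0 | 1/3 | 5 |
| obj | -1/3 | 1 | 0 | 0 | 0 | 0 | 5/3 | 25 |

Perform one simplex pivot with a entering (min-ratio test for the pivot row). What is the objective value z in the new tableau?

76/3

Ratio test on column a — row 1: 19/(2/3) = 57/2; row 2: 9/(10/3) = 27/10; row 3: 4/4 = 1; row 4: 5/(1/3) = 15. Minimum is 1 at row 3 (s3 leaves); pivot element 4.
Pivot on row 3; the obj-row RHS becomes 25 − (-1/3)·1 = 76/3.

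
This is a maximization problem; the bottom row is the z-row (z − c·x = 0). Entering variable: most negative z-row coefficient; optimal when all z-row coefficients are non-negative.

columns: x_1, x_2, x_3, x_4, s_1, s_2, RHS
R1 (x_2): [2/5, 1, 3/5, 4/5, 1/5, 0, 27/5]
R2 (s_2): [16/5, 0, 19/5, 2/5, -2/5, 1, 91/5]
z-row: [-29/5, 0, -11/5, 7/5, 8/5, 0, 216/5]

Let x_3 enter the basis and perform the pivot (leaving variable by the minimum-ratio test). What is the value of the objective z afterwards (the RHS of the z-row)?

Ratio test on column x_3 — row 1: (27/5)/(3/5) = 9; row 2: (91/5)/(19/5) = 91/19. Minimum is 91/19 at row 2 (s_2 leaves); pivot element 19/5.
Pivot on row 2; the z-row RHS becomes 216/5 − (-11/5)·(91/19) = 1021/19.

1021/19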